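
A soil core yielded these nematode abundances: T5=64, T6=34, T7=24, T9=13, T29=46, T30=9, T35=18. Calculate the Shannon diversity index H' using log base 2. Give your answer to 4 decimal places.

2.5428

Total N = 64+34+24+13+46+9+18 = 208, so the proportions are 0.307692, 0.163462, 0.115385, 0.0625, 0.221154, 0.043269, 0.086538 (working shown to 6 dp, full precision carried).
Each pᵢ log₂ pᵢ term: 0.307692×(-1.700440)=-0.523212, 0.163462×(-2.612977)=-0.427121, 0.115385×(-3.115477)=-0.359478, 0.0625×(-4.000000)=-0.250000, 0.221154×(-2.176878)=-0.481425, 0.043269×(-4.530515)=-0.196032, 0.086538×(-3.530515)=-0.305525.
Sum = -2.542794, so H' = 2.5428.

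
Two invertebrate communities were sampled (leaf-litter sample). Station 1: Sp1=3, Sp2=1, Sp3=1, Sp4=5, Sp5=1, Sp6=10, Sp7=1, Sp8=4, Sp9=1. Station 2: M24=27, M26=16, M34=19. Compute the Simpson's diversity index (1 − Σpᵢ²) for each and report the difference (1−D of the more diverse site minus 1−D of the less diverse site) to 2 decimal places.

0.14

Station 1: N=27, proportions 0.11111, 0.03704, 0.03704, 0.18519, 0.03704, 0.37037, 0.03704, 0.14815, 0.03704, giving 1−D = 0.78738 (working shown to 5 dp, full precision carried).
Station 2: N=62, proportions 0.43548, 0.25806, 0.30645, giving 1−D = 0.64984.
Difference = |0.78738 − 0.64984| = 0.13754, i.e. 0.14 to 2 decimal places.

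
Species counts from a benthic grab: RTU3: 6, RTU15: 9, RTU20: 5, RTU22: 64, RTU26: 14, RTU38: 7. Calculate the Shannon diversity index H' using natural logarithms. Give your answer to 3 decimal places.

1.270

Total N = 6+9+5+64+14+7 = 105, so the proportions are 0.05714, 0.08571, 0.04762, 0.60952, 0.13333, 0.06667 (working shown to 5 dp, full precision carried).
Each pᵢ ln pᵢ term: 0.05714×(-2.86220)=-0.16355, 0.08571×(-2.45674)=-0.21058, 0.04762×(-3.04452)=-0.14498, 0.60952×(-0.49508)=-0.30176, 0.13333×(-2.01490)=-0.26865, 0.06667×(-2.70805)=-0.18054.
Sum = -1.27006, so H' = 1.270.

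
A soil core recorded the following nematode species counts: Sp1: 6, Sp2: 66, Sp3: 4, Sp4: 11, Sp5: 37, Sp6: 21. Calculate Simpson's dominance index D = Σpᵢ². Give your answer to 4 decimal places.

0.3015

Total N = 6+66+4+11+37+21 = 145, so the proportions are 0.041379, 0.455172, 0.027586, 0.075862, 0.255172, 0.144828 (working shown to 6 dp, full precision carried).
D = 0.041379² + 0.455172² + 0.027586² + 0.075862² + 0.255172² + 0.144828² = 0.001712 + 0.207182 + 0.000761 + 0.005755 + 0.065113 + 0.020975 = 0.301498.
To 4 decimal places, D = 0.3015.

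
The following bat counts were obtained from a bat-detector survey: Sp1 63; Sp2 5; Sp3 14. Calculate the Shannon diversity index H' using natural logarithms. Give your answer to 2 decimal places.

Total N = 63+5+14 = 82, so the proportions are 0.7683, 0.061, 0.1707 (working shown to 4 dp, full precision carried).
Each pᵢ ln pᵢ term: 0.7683×(-0.2636)=-0.2025, 0.061×(-2.7973)=-0.1706, 0.1707×(-1.7677)=-0.3018.
Sum = -0.6749, so H' = 0.67.

0.67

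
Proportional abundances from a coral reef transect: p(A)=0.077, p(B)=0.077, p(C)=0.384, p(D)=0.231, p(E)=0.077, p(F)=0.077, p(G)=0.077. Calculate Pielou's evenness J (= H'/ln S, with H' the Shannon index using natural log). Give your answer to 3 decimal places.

0.870

H' = −Σ pᵢ ln pᵢ = −((-0.19742) + (-0.19742) + (-0.36753) + (-0.33849) + (-0.19742) + (-0.19742) + (-0.19742)) = 1.69314 (working shown to 5 dp, full precision carried).
With S = 7 species, ln S = 1.94591, so J = 1.69314/1.94591 = 0.87010, i.e. 0.870 to 3 decimal places.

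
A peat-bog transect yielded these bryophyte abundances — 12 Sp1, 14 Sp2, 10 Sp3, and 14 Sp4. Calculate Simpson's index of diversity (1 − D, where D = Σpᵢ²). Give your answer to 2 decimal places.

Total N = 12+14+10+14 = 50, so the proportions are 0.24, 0.28, 0.2, 0.28 (working shown to 4 dp, full precision carried).
D = 0.24² + 0.28² + 0.2² + 0.28² = 0.0576 + 0.0784 + 0.0400 + 0.0784 = 0.2544.
So 1 − D = 0.7456, i.e. 0.75 to 2 decimal places.

0.75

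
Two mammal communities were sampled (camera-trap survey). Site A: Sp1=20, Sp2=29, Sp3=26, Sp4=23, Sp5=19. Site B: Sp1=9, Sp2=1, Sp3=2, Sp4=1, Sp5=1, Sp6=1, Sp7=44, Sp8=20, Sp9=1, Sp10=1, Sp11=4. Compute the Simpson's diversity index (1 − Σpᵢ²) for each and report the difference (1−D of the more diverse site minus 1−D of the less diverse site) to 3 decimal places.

Site A: N=117, proportions 0.17094, 0.247863, 0.222222, 0.196581, 0.162393, giving 1−D = 0.794945 (working shown to 6 dp, full precision carried).
Site B: N=85, proportions 0.105882, 0.011765, 0.023529, 0.011765, 0.011765, 0.011765, 0.517647, 0.235294, 0.011765, 0.011765, 0.047059, giving 1−D = 0.661869.
Difference = |0.794945 − 0.661869| = 0.133076, i.e. 0.133 to 3 decimal places.

0.133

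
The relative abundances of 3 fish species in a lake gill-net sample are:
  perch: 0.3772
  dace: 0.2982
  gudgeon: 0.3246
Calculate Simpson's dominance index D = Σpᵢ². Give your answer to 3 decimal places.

D = 0.3772² + 0.2982² + 0.3246² = 0.14228 + 0.08892 + 0.10537 = 0.33657 (working shown to 5 dp, full precision carried).
To 3 decimal places, D = 0.337.

0.337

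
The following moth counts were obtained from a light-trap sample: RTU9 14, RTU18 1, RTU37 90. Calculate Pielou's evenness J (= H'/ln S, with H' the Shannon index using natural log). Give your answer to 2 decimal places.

0.41

Total N = 14+1+90 = 105, so the proportions are 0.1333, 0.0095, 0.8571 (working shown to 4 dp, full precision carried).
H' = −Σ pᵢ ln pᵢ = −((-0.2687) + (-0.0443) + (-0.1321)) = 0.4451.
With S = 3 species, ln S = 1.0986, so J = 0.4451/1.0986 = 0.4052, i.e. 0.41 to 2 decimal places.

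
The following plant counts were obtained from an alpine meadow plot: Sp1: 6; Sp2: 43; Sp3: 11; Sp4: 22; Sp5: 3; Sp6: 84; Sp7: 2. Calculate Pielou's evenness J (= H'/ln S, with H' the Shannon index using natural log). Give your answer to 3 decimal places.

0.708

Total N = 6+43+11+22+3+84+2 = 171, so the proportions are 0.03509, 0.25146, 0.06433, 0.12865, 0.01754, 0.49123, 0.0117 (working shown to 5 dp, full precision carried).
H' = −Σ pᵢ ln pᵢ = −((-0.11754) + (-0.34713) + (-0.17650) + (-0.26382) + (-0.07093) + (-0.34919) + (-0.05203)) = 1.37714.
With S = 7 species, ln S = 1.94591, so J = 1.37714/1.94591 = 0.70771, i.e. 0.708 to 3 decimal places.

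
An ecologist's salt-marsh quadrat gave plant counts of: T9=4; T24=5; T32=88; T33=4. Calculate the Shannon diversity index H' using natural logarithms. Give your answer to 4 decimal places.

Total N = 4+5+88+4 = 101, so the proportions are 0.039604, 0.049505, 0.871287, 0.039604 (working shown to 6 dp, full precision carried).
Each pᵢ ln pᵢ term: 0.039604×(-3.228826)=-0.127874, 0.049505×(-3.005683)=-0.148796, 0.871287×(-0.137784)=-0.120049, 0.039604×(-3.228826)=-0.127874.
Sum = -0.524594, so H' = 0.5246.

0.5246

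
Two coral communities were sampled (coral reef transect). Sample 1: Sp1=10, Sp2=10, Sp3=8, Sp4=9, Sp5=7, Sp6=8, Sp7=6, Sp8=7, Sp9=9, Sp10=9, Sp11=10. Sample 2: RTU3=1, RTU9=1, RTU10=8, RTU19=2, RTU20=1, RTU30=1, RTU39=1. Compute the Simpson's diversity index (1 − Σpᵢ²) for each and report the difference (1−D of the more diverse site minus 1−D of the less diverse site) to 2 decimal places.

0.23

Sample 1: N=93, proportions 0.10753, 0.10753, 0.08602, 0.09677, 0.07527, 0.08602, 0.06452, 0.07527, 0.09677, 0.09677, 0.10753, giving 1−D = 0.90693 (working shown to 5 dp, full precision carried).
Sample 2: N=15, proportions 0.06667, 0.06667, 0.53333, 0.13333, 0.06667, 0.06667, 0.06667, giving 1−D = 0.67556.
Difference = |0.90693 − 0.67556| = 0.23137, i.e. 0.23 to 2 decimal places.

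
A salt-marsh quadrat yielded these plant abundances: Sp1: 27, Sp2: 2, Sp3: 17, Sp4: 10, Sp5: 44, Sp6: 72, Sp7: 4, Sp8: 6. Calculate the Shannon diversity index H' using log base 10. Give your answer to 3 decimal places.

Total N = 27+2+17+10+44+72+4+6 = 182, so the proportions are 0.14835, 0.01099, 0.09341, 0.05495, 0.24176, 0.3956, 0.02198, 0.03297 (working shown to 5 dp, full precision carried).
Each pᵢ log₁₀ pᵢ term: 0.14835×(-0.82871)=-0.12294, 0.01099×(-1.95904)=-0.02153, 0.09341×(-1.02962)=-0.09617, 0.05495×(-1.26007)=-0.06923, 0.24176×(-0.61662)=-0.14907, 0.3956×(-0.40274)=-0.15933, 0.02198×(-1.65801)=-0.03644, 0.03297×(-1.48192)=-0.04885.
Sum = -0.70357, so H' = 0.704.

0.704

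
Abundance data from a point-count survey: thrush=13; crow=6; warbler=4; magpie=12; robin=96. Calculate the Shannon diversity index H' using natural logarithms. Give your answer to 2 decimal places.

0.92

Total N = 13+6+4+12+96 = 131, so the proportions are 0.0992, 0.0458, 0.0305, 0.0916, 0.7328 (working shown to 4 dp, full precision carried).
Each pᵢ ln pᵢ term: 0.0992×(-2.3102)=-0.2293, 0.0458×(-3.0834)=-0.1412, 0.0305×(-3.4889)=-0.1065, 0.0916×(-2.3903)=-0.2190, 0.7328×(-0.3108)=-0.2278.
Sum = -0.9238, so H' = 0.92.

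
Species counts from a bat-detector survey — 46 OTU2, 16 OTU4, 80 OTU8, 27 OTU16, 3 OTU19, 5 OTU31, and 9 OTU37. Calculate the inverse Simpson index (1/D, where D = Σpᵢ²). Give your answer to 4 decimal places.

Total N = 46+16+80+27+3+5+9 = 186, so the proportions are 0.24731183, 0.08602151, 0.43010753, 0.14516129, 0.01612903, 0.02688172, 0.0483871 (working shown to 8 dp, full precision carried).
D = 0.24731183² + 0.08602151² + 0.43010753² + 0.14516129² + 0.01612903² + 0.02688172² + 0.0483871² = 0.06116314 + 0.00739970 + 0.18499248 + 0.02107180 + 0.00026015 + 0.00072263 + 0.00234131 = 0.27795121.
So 1/D = 3.597754, i.e. 3.5978 to 4 decimal places.

3.5978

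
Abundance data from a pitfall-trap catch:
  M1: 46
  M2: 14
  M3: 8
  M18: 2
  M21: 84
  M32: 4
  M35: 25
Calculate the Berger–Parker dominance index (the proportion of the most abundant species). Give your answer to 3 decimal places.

Total N = 46+14+8+2+84+4+25 = 183, so the proportions are 0.25137, 0.0765, 0.04372, 0.01093, 0.45902, 0.02186, 0.13661 (working shown to 5 dp, full precision carried).
The largest proportion is 0.45902, i.e. d = 0.459 to 3 decimal places.

0.459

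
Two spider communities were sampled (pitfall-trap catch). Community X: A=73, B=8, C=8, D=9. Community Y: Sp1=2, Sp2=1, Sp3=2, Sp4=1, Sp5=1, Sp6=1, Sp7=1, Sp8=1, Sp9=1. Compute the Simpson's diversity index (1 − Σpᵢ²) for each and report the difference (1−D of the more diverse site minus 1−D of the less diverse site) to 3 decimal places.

0.453

Community X: N=98, proportions 0.744898, 0.081633, 0.081633, 0.091837, giving 1−D = 0.423365 (working shown to 6 dp, full precision carried).
Community Y: N=11, proportions 0.181818, 0.090909, 0.181818, 0.090909, 0.090909, 0.090909, 0.090909, 0.090909, 0.090909, giving 1−D = 0.876033.
Difference = |0.423365 − 0.876033| = 0.452668, i.e. 0.453 to 3 decimal places.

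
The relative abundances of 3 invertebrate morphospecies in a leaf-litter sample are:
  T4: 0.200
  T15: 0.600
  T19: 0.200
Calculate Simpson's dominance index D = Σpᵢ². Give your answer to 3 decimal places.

D = 0.2² + 0.6² + 0.2² = 0.04000 + 0.36000 + 0.04000 = 0.44000 (working shown to 5 dp, full precision carried).
To 3 decimal places, D = 0.440.

0.440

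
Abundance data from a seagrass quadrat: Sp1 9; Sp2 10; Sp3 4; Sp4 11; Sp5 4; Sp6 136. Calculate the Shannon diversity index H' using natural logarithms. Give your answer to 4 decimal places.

Total N = 9+10+4+11+4+136 = 174, so the proportions are 0.051724, 0.057471, 0.022989, 0.063218, 0.022989, 0.781609 (working shown to 6 dp, full precision carried).
Each pᵢ ln pᵢ term: 0.051724×(-2.961831)=-0.153198, 0.057471×(-2.856470)=-0.164165, 0.022989×(-3.772761)=-0.086730, 0.063218×(-2.761160)=-0.174556, 0.022989×(-3.772761)=-0.086730, 0.781609×(-0.246400)=-0.192589.
Sum = -0.857968, so H' = 0.8580.

0.8580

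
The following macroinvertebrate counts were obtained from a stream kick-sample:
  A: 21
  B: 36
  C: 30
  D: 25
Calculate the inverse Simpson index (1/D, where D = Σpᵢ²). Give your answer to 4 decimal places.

3.8455

Total N = 21+36+30+25 = 112, so the proportions are 0.1875, 0.32142857, 0.26785714, 0.22321429 (working shown to 8 dp, full precision carried).
D = 0.1875² + 0.32142857² + 0.26785714² + 0.22321429² = 0.03515625 + 0.10331633 + 0.07174745 + 0.04982462 = 0.26004464.
So 1/D = 3.845494, i.e. 3.8455 to 4 decimal places.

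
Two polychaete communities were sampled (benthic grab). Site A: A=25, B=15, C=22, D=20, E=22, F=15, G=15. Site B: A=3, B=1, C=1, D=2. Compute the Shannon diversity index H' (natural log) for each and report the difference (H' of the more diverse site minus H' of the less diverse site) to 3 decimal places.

0.649

Site A: N=134, proportions 0.18657, 0.11194, 0.16418, 0.14925, 0.16418, 0.11194, 0.11194, giving H' = 1.92579 (working shown to 5 dp, full precision carried).
Site B: N=7, proportions 0.42857, 0.14286, 0.14286, 0.28571, giving H' = 1.27703.
Difference = |1.92579 − 1.27703| = 0.64876, i.e. 0.649 to 3 decimal places.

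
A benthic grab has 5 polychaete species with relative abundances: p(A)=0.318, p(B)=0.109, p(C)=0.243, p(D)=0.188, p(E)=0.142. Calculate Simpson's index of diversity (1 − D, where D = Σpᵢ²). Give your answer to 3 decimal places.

D = 0.318² + 0.109² + 0.243² + 0.188² + 0.142² = 0.10112 + 0.01188 + 0.05905 + 0.03534 + 0.02016 = 0.22756 (working shown to 5 dp, full precision carried).
So 1 − D = 0.77244, i.e. 0.772 to 3 decimal places.

0.772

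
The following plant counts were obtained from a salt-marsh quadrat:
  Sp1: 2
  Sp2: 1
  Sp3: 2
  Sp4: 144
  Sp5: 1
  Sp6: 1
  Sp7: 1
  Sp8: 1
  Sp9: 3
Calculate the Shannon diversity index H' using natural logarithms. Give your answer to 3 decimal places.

Total N = 2+1+2+144+1+1+1+1+3 = 156, so the proportions are 0.01282, 0.00641, 0.01282, 0.92308, 0.00641, 0.00641, 0.00641, 0.00641, 0.01923 (working shown to 5 dp, full precision carried).
Each pᵢ ln pᵢ term: 0.01282×(-4.35671)=-0.05586, 0.00641×(-5.04986)=-0.03237, 0.01282×(-4.35671)=-0.05586, 0.92308×(-0.08004)=-0.07389, 0.00641×(-5.04986)=-0.03237, 0.00641×(-5.04986)=-0.03237, 0.00641×(-5.04986)=-0.03237, 0.00641×(-5.04986)=-0.03237, 0.01923×(-3.95124)=-0.07599.
Sum = -0.42344, so H' = 0.423.

0.423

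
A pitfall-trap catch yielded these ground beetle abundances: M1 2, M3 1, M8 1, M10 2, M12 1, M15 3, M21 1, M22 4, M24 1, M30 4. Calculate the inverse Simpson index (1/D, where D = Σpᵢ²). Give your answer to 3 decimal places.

Total N = 2+1+1+2+1+3+1+4+1+4 = 20, so the proportions are 0.1, 0.05, 0.05, 0.1, 0.05, 0.15, 0.05, 0.2, 0.05, 0.2 (working shown to 7 dp, full precision carried).
D = 0.1² + 0.05² + 0.05² + 0.1² + 0.05² + 0.15² + 0.05² + 0.2² + 0.05² + 0.2² = 0.0100000 + 0.0025000 + 0.0025000 + 0.0100000 + 0.0025000 + 0.0225000 + 0.0025000 + 0.0400000 + 0.0025000 + 0.0400000 = 0.1350000.
So 1/D = 7.40741, i.e. 7.407 to 3 decimal places.

7.407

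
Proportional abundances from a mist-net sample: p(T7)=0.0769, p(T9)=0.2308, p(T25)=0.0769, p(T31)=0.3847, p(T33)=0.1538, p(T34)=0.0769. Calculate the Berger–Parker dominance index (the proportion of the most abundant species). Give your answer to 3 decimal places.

The largest proportion is 0.3847, i.e. d = 0.385 to 3 decimal places.

0.385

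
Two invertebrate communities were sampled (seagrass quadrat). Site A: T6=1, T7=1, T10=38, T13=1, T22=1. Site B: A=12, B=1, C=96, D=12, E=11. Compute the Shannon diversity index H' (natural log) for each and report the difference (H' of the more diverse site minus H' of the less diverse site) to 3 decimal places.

Site A: N=42, proportions 0.02381, 0.02381, 0.90476, 0.02381, 0.02381, giving H' = 0.44652 (working shown to 5 dp, full precision carried).
Site B: N=132, proportions 0.09091, 0.00758, 0.72727, 0.09091, 0.08333, giving H' = 0.91165.
Difference = |0.44652 − 0.91165| = 0.46513, i.e. 0.465 to 3 decimal places.

0.465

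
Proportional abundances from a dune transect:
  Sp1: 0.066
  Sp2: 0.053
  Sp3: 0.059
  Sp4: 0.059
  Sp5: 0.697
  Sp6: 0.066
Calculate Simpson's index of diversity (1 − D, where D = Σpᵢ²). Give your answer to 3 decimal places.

0.496

D = 0.066² + 0.053² + 0.059² + 0.059² + 0.697² + 0.066² = 0.00436 + 0.00281 + 0.00348 + 0.00348 + 0.48581 + 0.00436 = 0.50429 (working shown to 5 dp, full precision carried).
So 1 − D = 0.49571, i.e. 0.496 to 3 decimal places.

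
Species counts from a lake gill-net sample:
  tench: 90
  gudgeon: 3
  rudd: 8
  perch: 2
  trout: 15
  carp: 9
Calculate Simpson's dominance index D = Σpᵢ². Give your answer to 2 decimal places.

Total N = 90+3+8+2+15+9 = 127, so the proportions are 0.7087, 0.0236, 0.063, 0.0157, 0.1181, 0.0709 (working shown to 4 dp, full precision carried).
D = 0.7087² + 0.0236² + 0.063² + 0.0157² + 0.1181² + 0.0709² = 0.5022 + 0.0006 + 0.0040 + 0.0002 + 0.0140 + 0.0050 = 0.5259.
To 2 decimal places, D = 0.53.

0.53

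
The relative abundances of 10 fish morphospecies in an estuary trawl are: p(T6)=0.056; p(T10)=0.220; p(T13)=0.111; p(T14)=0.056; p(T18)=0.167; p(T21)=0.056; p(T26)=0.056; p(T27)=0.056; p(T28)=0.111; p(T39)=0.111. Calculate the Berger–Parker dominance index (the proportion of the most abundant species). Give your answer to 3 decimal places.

The largest proportion is 0.22, i.e. d = 0.220 to 3 decimal places.

0.220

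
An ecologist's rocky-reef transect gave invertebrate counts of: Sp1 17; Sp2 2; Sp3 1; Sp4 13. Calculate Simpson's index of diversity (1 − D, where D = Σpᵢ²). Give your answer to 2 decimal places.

0.57

Total N = 17+2+1+13 = 33, so the proportions are 0.5152, 0.0606, 0.0303, 0.3939 (working shown to 4 dp, full precision carried).
D = 0.5152² + 0.0606² + 0.0303² + 0.3939² = 0.2654 + 0.0037 + 0.0009 + 0.1552 = 0.4252.
So 1 − D = 0.5748, i.e. 0.57 to 2 decimal places.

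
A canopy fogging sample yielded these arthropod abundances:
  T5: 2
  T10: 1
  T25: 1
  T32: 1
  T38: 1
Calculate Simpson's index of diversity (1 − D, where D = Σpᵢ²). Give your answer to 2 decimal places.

0.78

Total N = 2+1+1+1+1 = 6, so the proportions are 0.3333, 0.1667, 0.1667, 0.1667, 0.1667 (working shown to 4 dp, full precision carried).
D = 0.3333² + 0.1667² + 0.1667² + 0.1667² + 0.1667² = 0.1111 + 0.0278 + 0.0278 + 0.0278 + 0.0278 = 0.2222.
So 1 − D = 0.7778, i.e. 0.78 to 2 decimal places.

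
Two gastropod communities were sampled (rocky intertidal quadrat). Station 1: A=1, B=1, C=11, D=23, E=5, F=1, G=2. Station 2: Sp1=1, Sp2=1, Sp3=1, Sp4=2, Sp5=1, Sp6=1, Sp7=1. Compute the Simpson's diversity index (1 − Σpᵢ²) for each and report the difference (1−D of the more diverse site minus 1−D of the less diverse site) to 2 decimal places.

Station 1: N=44, proportions 0.02273, 0.02273, 0.25, 0.52273, 0.11364, 0.02273, 0.04545, giving 1−D = 0.64773 (working shown to 5 dp, full precision carried).
Station 2: N=8, proportions 0.125, 0.125, 0.125, 0.25, 0.125, 0.125, 0.125, giving 1−D = 0.84375.
Difference = |0.64773 − 0.84375| = 0.19602, i.e. 0.20 to 2 decimal places.

0.20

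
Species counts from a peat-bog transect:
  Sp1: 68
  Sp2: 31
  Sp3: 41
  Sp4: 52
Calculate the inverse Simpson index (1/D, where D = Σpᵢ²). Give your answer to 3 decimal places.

3.697

Total N = 68+31+41+52 = 192, so the proportions are 0.3541667, 0.1614583, 0.2135417, 0.2708333 (working shown to 7 dp, full precision carried).
D = 0.3541667² + 0.1614583² + 0.2135417² + 0.2708333² = 0.1254340 + 0.0260688 + 0.0456000 + 0.0733507 = 0.2704536.
So 1/D = 3.69749, i.e. 3.697 to 3 decimal places.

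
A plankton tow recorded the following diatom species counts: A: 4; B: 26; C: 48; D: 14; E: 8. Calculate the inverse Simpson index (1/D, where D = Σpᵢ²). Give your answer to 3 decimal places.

3.071

Total N = 4+26+48+14+8 = 100, so the proportions are 0.04, 0.26, 0.48, 0.14, 0.08 (working shown to 6 dp, full precision carried).
D = 0.04² + 0.26² + 0.48² + 0.14² + 0.08² = 0.001600 + 0.067600 + 0.230400 + 0.019600 + 0.006400 = 0.325600.
So 1/D = 3.07125, i.e. 3.071 to 3 decimal places.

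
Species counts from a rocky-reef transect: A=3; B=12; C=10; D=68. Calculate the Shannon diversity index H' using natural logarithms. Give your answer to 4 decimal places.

0.8437

Total N = 3+12+10+68 = 93, so the proportions are 0.032258, 0.129032, 0.107527, 0.731183 (working shown to 6 dp, full precision carried).
Each pᵢ ln pᵢ term: 0.032258×(-3.433987)=-0.110774, 0.129032×(-2.047693)=-0.264218, 0.107527×(-2.230014)=-0.239786, 0.731183×(-0.313092)=-0.228927.
Sum = -0.843706, so H' = 0.8437.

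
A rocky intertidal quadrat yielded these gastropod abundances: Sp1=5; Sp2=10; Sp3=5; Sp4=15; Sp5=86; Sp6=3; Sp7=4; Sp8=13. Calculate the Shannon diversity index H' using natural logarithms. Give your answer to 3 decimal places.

Total N = 5+10+5+15+86+3+4+13 = 141, so the proportions are 0.03546, 0.07092, 0.03546, 0.10638, 0.60993, 0.02128, 0.02837, 0.0922 (working shown to 5 dp, full precision carried).
Each pᵢ ln pᵢ term: 0.03546×(-3.33932)=-0.11842, 0.07092×(-2.64617)=-0.18767, 0.03546×(-3.33932)=-0.11842, 0.10638×(-2.24071)=-0.23837, 0.60993×(-0.49441)=-0.30156, 0.02128×(-3.85015)=-0.08192, 0.02837×(-3.56247)=-0.10106, 0.0922×(-2.38381)=-0.21978.
Sum = -1.36720, so H' = 1.367.

1.367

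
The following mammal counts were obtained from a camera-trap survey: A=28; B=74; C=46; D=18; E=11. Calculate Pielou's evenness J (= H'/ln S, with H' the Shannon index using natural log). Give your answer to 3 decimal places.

Total N = 28+74+46+18+11 = 177, so the proportions are 0.15819, 0.41808, 0.25989, 0.10169, 0.06215 (working shown to 5 dp, full precision carried).
H' = −Σ pᵢ ln pᵢ = −((-0.29170) + (-0.36460) + (-0.35020) + (-0.23245) + (-0.17266)) = 1.41161.
With S = 5 species, ln S = 1.60944, so J = 1.41161/1.60944 = 0.87708, i.e. 0.877 to 3 decimal places.

0.877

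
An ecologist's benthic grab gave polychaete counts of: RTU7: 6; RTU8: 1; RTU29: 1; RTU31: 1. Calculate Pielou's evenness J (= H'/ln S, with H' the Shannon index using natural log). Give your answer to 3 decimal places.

Total N = 6+1+1+1 = 9, so the proportions are 0.66667, 0.11111, 0.11111, 0.11111 (working shown to 5 dp, full precision carried).
H' = −Σ pᵢ ln pᵢ = −((-0.27031) + (-0.24414) + (-0.24414) + (-0.24414)) = 1.00272.
With S = 4 species, ln S = 1.38629, so J = 1.00272/1.38629 = 0.72331, i.e. 0.723 to 3 decimal places.

0.723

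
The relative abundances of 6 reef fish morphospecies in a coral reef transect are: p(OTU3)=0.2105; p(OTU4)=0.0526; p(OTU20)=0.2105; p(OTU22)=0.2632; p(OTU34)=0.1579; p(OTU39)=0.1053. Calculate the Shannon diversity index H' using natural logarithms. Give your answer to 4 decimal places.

Each pᵢ ln pᵢ term (working shown to 6 dp, full precision carried): 0.2105×(-1.558270)=-0.328016, 0.0526×(-2.945039)=-0.154909, 0.2105×(-1.558270)=-0.328016, 0.2632×(-1.334841)=-0.351330, 0.1579×(-1.845793)=-0.291451, 0.1053×(-2.250942)=-0.237024.
Sum = -1.690746, so H' = 1.6907.

1.6907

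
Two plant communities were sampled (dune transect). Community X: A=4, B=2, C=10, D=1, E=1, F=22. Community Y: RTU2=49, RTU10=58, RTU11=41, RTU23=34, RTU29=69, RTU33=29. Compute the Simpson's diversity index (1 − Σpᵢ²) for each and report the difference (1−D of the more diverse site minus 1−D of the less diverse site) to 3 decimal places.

0.198

Community X: N=40, proportions 0.1, 0.05, 0.25, 0.025, 0.025, 0.55, giving 1−D = 0.62125 (working shown to 5 dp, full precision carried).
Community Y: N=280, proportions 0.175, 0.20714, 0.14643, 0.12143, 0.24643, 0.10357, giving 1−D = 0.81883.
Difference = |0.62125 − 0.81883| = 0.19758, i.e. 0.198 to 3 decimal places.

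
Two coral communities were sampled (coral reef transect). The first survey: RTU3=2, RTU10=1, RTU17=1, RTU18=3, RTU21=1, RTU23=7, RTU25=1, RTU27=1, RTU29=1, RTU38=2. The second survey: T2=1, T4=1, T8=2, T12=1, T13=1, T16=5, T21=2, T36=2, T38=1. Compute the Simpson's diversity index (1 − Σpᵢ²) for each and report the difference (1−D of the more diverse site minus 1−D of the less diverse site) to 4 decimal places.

The first survey: N=20, proportions 0.1, 0.05, 0.05, 0.15, 0.05, 0.35, 0.05, 0.05, 0.05, 0.1, giving 1−D = 0.8200000 (working shown to 7 dp, full precision carried).
The second survey: N=16, proportions 0.0625, 0.0625, 0.125, 0.0625, 0.0625, 0.3125, 0.125, 0.125, 0.0625, giving 1−D = 0.8359375.
Difference = |0.8200000 − 0.8359375| = 0.0159375, i.e. 0.0159 to 4 decimal places.

0.0159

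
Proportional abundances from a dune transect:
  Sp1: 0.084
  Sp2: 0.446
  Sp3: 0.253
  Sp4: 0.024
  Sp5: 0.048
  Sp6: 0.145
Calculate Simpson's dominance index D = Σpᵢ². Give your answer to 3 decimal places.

0.294

D = 0.084² + 0.446² + 0.253² + 0.024² + 0.048² + 0.145² = 0.00706 + 0.19892 + 0.06401 + 0.00058 + 0.00230 + 0.02102 = 0.29389 (working shown to 5 dp, full precision carried).
To 3 decimal places, D = 0.294.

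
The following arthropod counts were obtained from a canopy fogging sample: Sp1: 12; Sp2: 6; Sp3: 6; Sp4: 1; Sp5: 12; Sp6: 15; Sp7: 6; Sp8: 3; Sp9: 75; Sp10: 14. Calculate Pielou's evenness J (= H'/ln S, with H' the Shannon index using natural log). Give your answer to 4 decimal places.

Total N = 12+6+6+1+12+15+6+3+75+14 = 150, so the proportions are 0.08, 0.04, 0.04, 0.006667, 0.08, 0.1, 0.04, 0.02, 0.5, 0.093333 (working shown to 6 dp, full precision carried).
H' = −Σ pᵢ ln pᵢ = −((-0.202058) + (-0.128755) + (-0.128755) + (-0.033404) + (-0.202058) + (-0.230259) + (-0.128755) + (-0.078240) + (-0.346574) + (-0.221347)) = 1.700206.
With S = 10 species, ln S = 2.302585, so J = 1.700206/2.302585 = 0.738390, i.e. 0.7384 to 4 decimal places.

0.7384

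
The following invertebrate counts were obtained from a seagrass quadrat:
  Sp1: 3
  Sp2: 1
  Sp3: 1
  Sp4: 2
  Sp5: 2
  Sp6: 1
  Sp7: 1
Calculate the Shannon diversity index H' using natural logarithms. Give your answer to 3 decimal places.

Total N = 3+1+1+2+2+1+1 = 11, so the proportions are 0.27273, 0.09091, 0.09091, 0.18182, 0.18182, 0.09091, 0.09091 (working shown to 5 dp, full precision carried).
Each pᵢ ln pᵢ term: 0.27273×(-1.29928)=-0.35435, 0.09091×(-2.39790)=-0.21799, 0.09091×(-2.39790)=-0.21799, 0.18182×(-1.70475)=-0.30995, 0.18182×(-1.70475)=-0.30995, 0.09091×(-2.39790)=-0.21799, 0.09091×(-2.39790)=-0.21799.
Sum = -1.84622, so H' = 1.846.

1.846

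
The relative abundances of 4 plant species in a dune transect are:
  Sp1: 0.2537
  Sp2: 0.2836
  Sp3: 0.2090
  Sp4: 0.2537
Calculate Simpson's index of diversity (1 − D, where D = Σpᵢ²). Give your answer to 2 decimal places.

D = 0.2537² + 0.2836² + 0.209² + 0.2537² = 0.0644 + 0.0804 + 0.0437 + 0.0644 = 0.2528 (working shown to 4 dp, full precision carried).
So 1 − D = 0.7472, i.e. 0.75 to 2 decimal places.

0.75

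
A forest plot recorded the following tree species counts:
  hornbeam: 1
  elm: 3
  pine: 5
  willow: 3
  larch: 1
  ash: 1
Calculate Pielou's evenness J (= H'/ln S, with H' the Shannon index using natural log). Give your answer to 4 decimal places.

Total N = 1+3+5+3+1+1 = 14, so the proportions are 0.071429, 0.214286, 0.357143, 0.214286, 0.071429, 0.071429 (working shown to 6 dp, full precision carried).
H' = −Σ pᵢ ln pᵢ = −((-0.188504) + (-0.330095) + (-0.367721) + (-0.330095) + (-0.188504) + (-0.188504)) = 1.593424.
With S = 6 species, ln S = 1.791759, so J = 1.593424/1.791759 = 0.889307, i.e. 0.8893 to 4 decimal places.

0.8893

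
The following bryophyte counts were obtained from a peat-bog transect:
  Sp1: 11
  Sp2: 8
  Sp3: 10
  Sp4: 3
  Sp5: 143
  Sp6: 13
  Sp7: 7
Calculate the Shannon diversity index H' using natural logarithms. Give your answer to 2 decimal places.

1.04

Total N = 11+8+10+3+143+13+7 = 195, so the proportions are 0.0564, 0.041, 0.0513, 0.0154, 0.7333, 0.0667, 0.0359 (working shown to 4 dp, full precision carried).
Each pᵢ ln pᵢ term: 0.0564×(-2.8751)=-0.1622, 0.041×(-3.1936)=-0.1310, 0.0513×(-2.9704)=-0.1523, 0.0154×(-4.1744)=-0.0642, 0.7333×(-0.3102)=-0.2274, 0.0667×(-2.7081)=-0.1805, 0.0359×(-3.3271)=-0.1194.
Sum = -1.0372, so H' = 1.04.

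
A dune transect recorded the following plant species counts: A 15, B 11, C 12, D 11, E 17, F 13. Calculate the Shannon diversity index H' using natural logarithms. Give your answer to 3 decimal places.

1.778

Total N = 15+11+12+11+17+13 = 79, so the proportions are 0.18987, 0.13924, 0.1519, 0.13924, 0.21519, 0.16456 (working shown to 5 dp, full precision carried).
Each pᵢ ln pᵢ term: 0.18987×(-1.66140)=-0.31546, 0.13924×(-1.97155)=-0.27452, 0.1519×(-1.88454)=-0.28626, 0.13924×(-1.97155)=-0.27452, 0.21519×(-1.53623)=-0.33058, 0.16456×(-1.80450)=-0.29694.
Sum = -1.77828, so H' = 1.778.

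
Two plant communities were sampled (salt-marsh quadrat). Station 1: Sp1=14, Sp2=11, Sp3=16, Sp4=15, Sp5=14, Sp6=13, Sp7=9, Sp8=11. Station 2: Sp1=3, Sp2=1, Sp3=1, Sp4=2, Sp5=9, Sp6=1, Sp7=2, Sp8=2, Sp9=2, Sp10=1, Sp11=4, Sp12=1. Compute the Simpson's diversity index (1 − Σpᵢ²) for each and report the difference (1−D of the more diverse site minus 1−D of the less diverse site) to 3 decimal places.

Station 1: N=103, proportions 0.13592, 0.1068, 0.15534, 0.14563, 0.13592, 0.12621, 0.08738, 0.1068, giving 1−D = 0.87134 (working shown to 5 dp, full precision carried).
Station 2: N=29, proportions 0.10345, 0.03448, 0.03448, 0.06897, 0.31034, 0.03448, 0.06897, 0.06897, 0.06897, 0.03448, 0.13793, 0.03448, giving 1−D = 0.84899.
Difference = |0.87134 − 0.84899| = 0.02235, i.e. 0.022 to 3 decimal places.

0.022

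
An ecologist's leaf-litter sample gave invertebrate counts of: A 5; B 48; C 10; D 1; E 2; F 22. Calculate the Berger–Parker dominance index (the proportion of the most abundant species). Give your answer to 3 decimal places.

0.545

Total N = 5+48+10+1+2+22 = 88, so the proportions are 0.05682, 0.54545, 0.11364, 0.01136, 0.02273, 0.25 (working shown to 5 dp, full precision carried).
The largest proportion is 0.54545, i.e. d = 0.545 to 3 decimal places.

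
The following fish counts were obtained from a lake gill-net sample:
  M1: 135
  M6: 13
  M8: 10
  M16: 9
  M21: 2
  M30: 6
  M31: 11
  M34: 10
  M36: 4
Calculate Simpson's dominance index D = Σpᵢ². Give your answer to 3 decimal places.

Total N = 135+13+10+9+2+6+11+10+4 = 200, so the proportions are 0.675, 0.065, 0.05, 0.045, 0.01, 0.03, 0.055, 0.05, 0.02 (working shown to 5 dp, full precision carried).
D = 0.675² + 0.065² + 0.05² + 0.045² + 0.01² + 0.03² + 0.055² + 0.05² + 0.02² = 0.45563 + 0.00423 + 0.00250 + 0.00202 + 0.00010 + 0.00090 + 0.00302 + 0.00250 + 0.00040 = 0.47130.
To 3 decimal places, D = 0.471.

0.471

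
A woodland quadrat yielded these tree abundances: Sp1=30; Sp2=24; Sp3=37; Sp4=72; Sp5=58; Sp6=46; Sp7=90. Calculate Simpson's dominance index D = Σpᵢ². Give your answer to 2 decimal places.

Total N = 30+24+37+72+58+46+90 = 357, so the proportions are 0.084, 0.0672, 0.1036, 0.2017, 0.1625, 0.1289, 0.2521 (working shown to 4 dp, full precision carried).
D = 0.084² + 0.0672² + 0.1036² + 0.2017² + 0.1625² + 0.1289² + 0.2521² = 0.0071 + 0.0045 + 0.0107 + 0.0407 + 0.0264 + 0.0166 + 0.0636 = 0.1696.
To 2 decimal places, D = 0.17.

0.17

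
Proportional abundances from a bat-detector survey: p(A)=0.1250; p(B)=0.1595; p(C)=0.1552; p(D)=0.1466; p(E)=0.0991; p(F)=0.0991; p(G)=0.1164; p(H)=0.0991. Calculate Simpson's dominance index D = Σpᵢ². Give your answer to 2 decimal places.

D = 0.125² + 0.1595² + 0.1552² + 0.1466² + 0.0991² + 0.0991² + 0.1164² + 0.0991² = 0.0156 + 0.0254 + 0.0241 + 0.0215 + 0.0098 + 0.0098 + 0.0135 + 0.0098 = 0.1297 (working shown to 4 dp, full precision carried).
To 2 decimal places, D = 0.13.

0.13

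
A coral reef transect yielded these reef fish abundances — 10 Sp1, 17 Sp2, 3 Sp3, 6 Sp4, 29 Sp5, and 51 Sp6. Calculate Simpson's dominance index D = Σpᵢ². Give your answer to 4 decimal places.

Total N = 10+17+3+6+29+51 = 116, so the proportions are 0.0862069, 0.1465517, 0.0258621, 0.0517241, 0.25, 0.4396552 (working shown to 7 dp, full precision carried).
D = 0.0862069² + 0.1465517² + 0.0258621² + 0.0517241² + 0.25² + 0.4396552² = 0.0074316 + 0.0214774 + 0.0006688 + 0.0026754 + 0.0625000 + 0.1932967 = 0.2880499.
To 4 decimal places, D = 0.2880.

0.2880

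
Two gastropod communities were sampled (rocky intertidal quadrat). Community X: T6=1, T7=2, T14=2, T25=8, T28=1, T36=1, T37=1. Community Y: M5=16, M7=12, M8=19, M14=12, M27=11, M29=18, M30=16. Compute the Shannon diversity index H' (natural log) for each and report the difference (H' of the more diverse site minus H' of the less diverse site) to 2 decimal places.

0.37

Community X: N=16, proportions 0.0625, 0.125, 0.125, 0.5, 0.0625, 0.0625, 0.0625, giving H' = 1.55958 (working shown to 5 dp, full precision carried).
Community Y: N=104, proportions 0.15385, 0.11538, 0.18269, 0.11538, 0.10577, 0.17308, 0.15385, giving H' = 1.92604.
Difference = |1.55958 − 1.92604| = 0.36646, i.e. 0.37 to 2 decimal places.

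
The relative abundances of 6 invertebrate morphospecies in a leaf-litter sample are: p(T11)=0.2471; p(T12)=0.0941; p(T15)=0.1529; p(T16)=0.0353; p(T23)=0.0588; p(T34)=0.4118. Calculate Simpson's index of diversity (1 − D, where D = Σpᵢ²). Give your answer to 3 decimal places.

0.732

D = 0.2471² + 0.0941² + 0.1529² + 0.0353² + 0.0588² + 0.4118² = 0.06106 + 0.00885 + 0.02338 + 0.00125 + 0.00346 + 0.16958 = 0.26757 (working shown to 5 dp, full precision carried).
So 1 − D = 0.73243, i.e. 0.732 to 3 decimal places.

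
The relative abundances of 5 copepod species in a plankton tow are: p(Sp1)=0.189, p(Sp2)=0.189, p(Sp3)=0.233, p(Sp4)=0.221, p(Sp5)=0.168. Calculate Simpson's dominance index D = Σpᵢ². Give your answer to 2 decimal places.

0.20

D = 0.189² + 0.189² + 0.233² + 0.221² + 0.168² = 0.0357 + 0.0357 + 0.0543 + 0.0488 + 0.0282 = 0.2028 (working shown to 4 dp, full precision carried).
To 2 decimal places, D = 0.20.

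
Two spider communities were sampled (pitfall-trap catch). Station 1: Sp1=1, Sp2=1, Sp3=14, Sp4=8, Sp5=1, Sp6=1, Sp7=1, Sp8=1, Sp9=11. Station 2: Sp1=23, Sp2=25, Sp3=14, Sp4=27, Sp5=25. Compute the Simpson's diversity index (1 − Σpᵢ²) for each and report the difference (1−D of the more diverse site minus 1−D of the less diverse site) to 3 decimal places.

Station 1: N=39, proportions 0.025641, 0.025641, 0.358974, 0.205128, 0.025641, 0.025641, 0.025641, 0.025641, 0.282051, giving 1−D = 0.745562 (working shown to 6 dp, full precision carried).
Station 2: N=114, proportions 0.201754, 0.219298, 0.122807, 0.236842, 0.219298, giving 1−D = 0.791936.
Difference = |0.745562 − 0.791936| = 0.046374, i.e. 0.046 to 3 decimal places.

0.046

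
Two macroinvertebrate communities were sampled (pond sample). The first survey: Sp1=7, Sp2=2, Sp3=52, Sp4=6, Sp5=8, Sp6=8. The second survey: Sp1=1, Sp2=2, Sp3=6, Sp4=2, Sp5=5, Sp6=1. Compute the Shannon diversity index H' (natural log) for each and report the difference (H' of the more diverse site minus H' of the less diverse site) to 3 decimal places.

The first survey: N=83, proportions 0.08434, 0.0241, 0.62651, 0.07229, 0.09639, 0.09639, giving H' = 1.23217 (working shown to 5 dp, full precision carried).
The second survey: N=17, proportions 0.05882, 0.11765, 0.35294, 0.11765, 0.29412, 0.05882, giving H' = 1.56437.
Difference = |1.23217 − 1.56437| = 0.33220, i.e. 0.332 to 3 decimal places.

0.332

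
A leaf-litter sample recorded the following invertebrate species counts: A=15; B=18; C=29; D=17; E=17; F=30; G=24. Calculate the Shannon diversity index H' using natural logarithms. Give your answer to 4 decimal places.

Total N = 15+18+29+17+17+30+24 = 150, so the proportions are 0.1, 0.12, 0.193333, 0.113333, 0.113333, 0.2, 0.16 (working shown to 6 dp, full precision carried).
Each pᵢ ln pᵢ term: 0.1×(-2.302585)=-0.230259, 0.12×(-2.120264)=-0.254432, 0.193333×(-1.643339)=-0.317712, 0.113333×(-2.177422)=-0.246774, 0.113333×(-2.177422)=-0.246774, 0.2×(-1.609438)=-0.321888, 0.16×(-1.832581)=-0.293213.
Sum = -1.911052, so H' = 1.9111.

1.9111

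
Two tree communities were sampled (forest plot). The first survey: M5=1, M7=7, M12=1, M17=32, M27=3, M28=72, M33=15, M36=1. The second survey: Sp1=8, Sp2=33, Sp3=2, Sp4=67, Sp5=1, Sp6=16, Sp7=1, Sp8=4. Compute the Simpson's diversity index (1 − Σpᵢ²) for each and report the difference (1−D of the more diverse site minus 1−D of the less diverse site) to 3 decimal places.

0.033

The first survey: N=132, proportions 0.00758, 0.05303, 0.00758, 0.24242, 0.02273, 0.54545, 0.11364, 0.00758, giving 1−D = 0.62730 (working shown to 5 dp, full precision carried).
The second survey: N=132, proportions 0.06061, 0.25, 0.01515, 0.50758, 0.00758, 0.12121, 0.00758, 0.0303, giving 1−D = 0.66024.
Difference = |0.62730 − 0.66024| = 0.03294, i.e. 0.033 to 3 decimal places.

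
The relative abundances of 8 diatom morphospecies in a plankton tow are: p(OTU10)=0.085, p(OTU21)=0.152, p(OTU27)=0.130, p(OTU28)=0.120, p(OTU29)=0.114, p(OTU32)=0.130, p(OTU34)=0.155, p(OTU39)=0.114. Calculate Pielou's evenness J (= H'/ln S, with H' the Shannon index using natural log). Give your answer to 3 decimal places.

H' = −Σ pᵢ ln pᵢ = −((-0.20953) + (-0.28635) + (-0.26523) + (-0.25443) + (-0.24756) + (-0.26523) + (-0.28897) + (-0.24756)) = 2.06486 (working shown to 5 dp, full precision carried).
With S = 8 species, ln S = 2.07944, so J = 2.06486/2.07944 = 0.99299, i.e. 0.993 to 3 decimal places.

0.993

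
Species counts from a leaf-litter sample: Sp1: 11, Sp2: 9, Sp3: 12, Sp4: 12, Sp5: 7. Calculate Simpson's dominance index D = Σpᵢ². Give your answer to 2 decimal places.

0.21

Total N = 11+9+12+12+7 = 51, so the proportions are 0.2157, 0.1765, 0.2353, 0.2353, 0.1373 (working shown to 4 dp, full precision carried).
D = 0.2157² + 0.1765² + 0.2353² + 0.2353² + 0.1373² = 0.0465 + 0.0311 + 0.0554 + 0.0554 + 0.0188 = 0.2072.
To 2 decimal places, D = 0.21.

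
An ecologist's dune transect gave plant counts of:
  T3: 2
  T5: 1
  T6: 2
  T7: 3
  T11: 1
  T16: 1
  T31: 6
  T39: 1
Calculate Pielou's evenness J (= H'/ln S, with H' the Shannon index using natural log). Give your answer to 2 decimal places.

0.89

Total N = 2+1+2+3+1+1+6+1 = 17, so the proportions are 0.1176, 0.0588, 0.1176, 0.1765, 0.0588, 0.0588, 0.3529, 0.0588 (working shown to 4 dp, full precision carried).
H' = −Σ pᵢ ln pᵢ = −((-0.2518) + (-0.1667) + (-0.2518) + (-0.3061) + (-0.1667) + (-0.1667) + (-0.3676) + (-0.1667)) = 1.8439.
With S = 8 species, ln S = 2.0794, so J = 1.8439/2.0794 = 0.8867, i.e. 0.89 to 2 decimal places.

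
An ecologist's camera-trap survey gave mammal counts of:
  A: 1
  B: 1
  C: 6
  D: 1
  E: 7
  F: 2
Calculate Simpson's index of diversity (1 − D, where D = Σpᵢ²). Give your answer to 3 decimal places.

Total N = 1+1+6+1+7+2 = 18, so the proportions are 0.05556, 0.05556, 0.33333, 0.05556, 0.38889, 0.11111 (working shown to 5 dp, full precision carried).
D = 0.05556² + 0.05556² + 0.33333² + 0.05556² + 0.38889² + 0.11111² = 0.00309 + 0.00309 + 0.11111 + 0.00309 + 0.15123 + 0.01235 = 0.28395.
So 1 − D = 0.71605, i.e. 0.716 to 3 decimal places.

0.716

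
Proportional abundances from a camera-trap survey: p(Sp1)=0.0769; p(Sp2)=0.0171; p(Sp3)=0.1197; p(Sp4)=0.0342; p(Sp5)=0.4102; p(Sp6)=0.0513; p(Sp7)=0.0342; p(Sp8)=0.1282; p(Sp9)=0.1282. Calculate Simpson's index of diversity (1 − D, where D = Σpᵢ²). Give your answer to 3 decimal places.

0.773

D = 0.0769² + 0.0171² + 0.1197² + 0.0342² + 0.4102² + 0.0513² + 0.0342² + 0.1282² + 0.1282² = 0.00591 + 0.00029 + 0.01433 + 0.00117 + 0.16826 + 0.00263 + 0.00117 + 0.01644 + 0.01644 = 0.22664 (working shown to 5 dp, full precision carried).
So 1 − D = 0.77336, i.e. 0.773 to 3 decimal places.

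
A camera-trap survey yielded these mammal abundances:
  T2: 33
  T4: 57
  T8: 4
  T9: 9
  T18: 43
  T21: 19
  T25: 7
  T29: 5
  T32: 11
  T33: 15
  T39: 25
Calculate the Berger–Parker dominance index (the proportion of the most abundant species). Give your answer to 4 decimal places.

0.2500

Total N = 33+57+4+9+43+19+7+5+11+15+25 = 228, so the proportions are 0.144737, 0.25, 0.017544, 0.039474, 0.188596, 0.083333, 0.030702, 0.02193, 0.048246, 0.065789, 0.109649 (working shown to 6 dp, full precision carried).
The largest proportion is 0.25, i.e. d = 0.2500 to 4 decimal places.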